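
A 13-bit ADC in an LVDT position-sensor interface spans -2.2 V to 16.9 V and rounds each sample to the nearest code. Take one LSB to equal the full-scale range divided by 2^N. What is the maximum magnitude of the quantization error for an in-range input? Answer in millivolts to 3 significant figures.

The full-scale span is 16.9 − (-2.2) = 19.1 V.
LSB = 19.1 V ÷ 2^13 = 19.1/8192 V = 2.3315 mV.
|e|_max = LSB/2 = 1.17 mV.

1.17 mV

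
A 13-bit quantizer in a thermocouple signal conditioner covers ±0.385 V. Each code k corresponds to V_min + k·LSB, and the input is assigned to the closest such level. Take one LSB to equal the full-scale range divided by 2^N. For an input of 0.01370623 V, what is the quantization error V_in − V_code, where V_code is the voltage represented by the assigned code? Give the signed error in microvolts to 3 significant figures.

The full-scale span is 0.385 − (-0.385) = 0.77 V. LSB = 0.77 V / 2^13 ≈ 93.99 µV.
(V_in − V_min)/LSB = (0.01370623 − (-0.385)) × 8192/0.77 = 4241.8200 → nearest code k = 4242.
Reconstructed level: -0.385 + 4242 × 0.77/8192 V = 0.01372314453 V.
e = 0.01370623 − (0.01372314453) = −16.9 µV.

−16.9 µV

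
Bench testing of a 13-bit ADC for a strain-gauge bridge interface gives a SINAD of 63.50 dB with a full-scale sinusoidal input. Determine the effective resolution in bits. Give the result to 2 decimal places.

(63.50 − 1.76) / 6.02 = 61.74/6.02 = 10.2558 effective bits.

10.26 bits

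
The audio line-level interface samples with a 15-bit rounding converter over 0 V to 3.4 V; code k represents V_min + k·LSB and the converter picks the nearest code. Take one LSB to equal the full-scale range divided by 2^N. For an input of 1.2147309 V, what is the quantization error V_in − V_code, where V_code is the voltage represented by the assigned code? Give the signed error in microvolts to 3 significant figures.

+15.3 µV

Range is 3.4 V. LSB = 3.4 V / 2^15 ≈ 103.8 µV.
(1.2147309 − (0)) / LSB = 1.2147309 × 32768/3.4 = 11707.1477. Nearest integer: k = 11707.
V_code = 0 + (11707/32768) × 3.4 = 1.2147155762 V.
Error = V_in − V_code = 1.2147309 − (1.2147155762) = +15.3 µV.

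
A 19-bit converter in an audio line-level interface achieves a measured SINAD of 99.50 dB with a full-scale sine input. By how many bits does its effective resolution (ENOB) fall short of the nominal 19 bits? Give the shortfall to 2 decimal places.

Effective bits = (99.50 − 1.76)/6.02 = 16.2359.
19 − 16.2359 = 2.76 bits below nominal.

2.76 bits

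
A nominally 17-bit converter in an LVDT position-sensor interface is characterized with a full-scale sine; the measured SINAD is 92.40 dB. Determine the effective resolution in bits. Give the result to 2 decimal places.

ENOB = (SINAD − 1.76) / 6.02 = (92.40 − 1.76) / 6.02 = 90.64 / 6.02 = 15.0565.

15.06 bits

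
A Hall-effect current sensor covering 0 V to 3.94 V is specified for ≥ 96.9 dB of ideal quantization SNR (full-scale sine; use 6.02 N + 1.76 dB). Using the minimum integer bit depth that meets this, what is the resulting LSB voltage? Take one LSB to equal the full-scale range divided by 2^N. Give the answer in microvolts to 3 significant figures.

V_FS = 3.94 V.
Solving 6.02 N ≥ 96.9 − 1.76: N ≥ 15.804. Round up → N = 16.
LSB = 3.94 V / 2^16 = 60.1 µV.

60.1 µV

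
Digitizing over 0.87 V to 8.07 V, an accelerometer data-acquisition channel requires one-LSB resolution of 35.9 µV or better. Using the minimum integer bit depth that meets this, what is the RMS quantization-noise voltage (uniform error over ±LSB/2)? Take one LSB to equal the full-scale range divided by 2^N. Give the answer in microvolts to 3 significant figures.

Span: 8.07 V − (0.87 V) = 7.2 V.
Levels needed ≥ 7.2/35.9 µV = 200600. 2^18 = 262144 suffices, so N_min = 18.
Step size = 7.2/262144 V = 27.466 µV.
V_rms = LSB/√12 = 7.93 µV.

7.93 µV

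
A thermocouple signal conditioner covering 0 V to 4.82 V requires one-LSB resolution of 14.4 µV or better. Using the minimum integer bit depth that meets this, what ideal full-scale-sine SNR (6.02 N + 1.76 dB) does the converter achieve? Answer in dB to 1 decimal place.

116.1 dB

Span = 4.82 V.
Need 2^N ≥ 4.82 V / 14.4 µV = 334700 → N_min = 19.
SNR = 6.02 × 19 + 1.76 = 116.14 dB.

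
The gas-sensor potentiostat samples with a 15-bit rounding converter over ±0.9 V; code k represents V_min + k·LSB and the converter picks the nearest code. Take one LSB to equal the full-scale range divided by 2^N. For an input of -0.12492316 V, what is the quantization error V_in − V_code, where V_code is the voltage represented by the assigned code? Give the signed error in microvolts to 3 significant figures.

−8.61 µV

The full-scale span is 0.9 − (-0.9) = 1.8 V. LSB = 1.8 V / 2^15 ≈ 54.93 µV.
Position in LSBs: (-0.12492316 − (-0.9)) × 32768/1.8 = 14109.8433; rounding gives k = 14110.
V_code = -0.9 + (14110/32768) × 1.8 = -0.12491455078 V.
V_in − V_code = -0.12492316 − (-0.12491455078) = −8.61 µV.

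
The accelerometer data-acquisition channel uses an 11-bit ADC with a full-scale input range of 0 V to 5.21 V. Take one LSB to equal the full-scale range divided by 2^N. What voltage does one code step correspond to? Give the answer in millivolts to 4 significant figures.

2.544 mV

Span = 5.21 V.
There are 2^11 = 2048 steps.
LSB = 5.21 V ÷ 2^11 = 5.21/2048 V = 2.544 mV.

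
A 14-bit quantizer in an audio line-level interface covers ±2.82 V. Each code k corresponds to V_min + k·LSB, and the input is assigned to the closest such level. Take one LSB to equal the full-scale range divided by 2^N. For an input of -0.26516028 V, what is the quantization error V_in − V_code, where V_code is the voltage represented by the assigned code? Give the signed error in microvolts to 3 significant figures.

Range = 2.82 − (-2.82) = 5.64 V. LSB = 5.64 V / 2^14 ≈ 344.2 µV.
Position in LSBs: (-0.26516028 − (-2.82)) × 16384/5.64 = 7421.7188; rounding gives k = 7422.
V_code = V_min + k × range/2^14 = -2.82 + 7422 × 5.64/16384 = -0.26506347656 V.
Error = V_in − V_code = -0.26516028 − (-0.26506347656) = −96.8 µV.

−96.8 µV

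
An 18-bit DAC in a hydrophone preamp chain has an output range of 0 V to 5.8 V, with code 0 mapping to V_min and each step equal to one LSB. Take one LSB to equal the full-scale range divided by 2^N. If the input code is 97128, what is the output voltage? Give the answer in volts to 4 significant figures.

Full-scale range = 5.8 V. LSB = 5.8 V / 2^18.
Output = V_min + (97128/262144) × range = 0 + 0.370514 × 5.8 V
      = 0 V + 2.14898 V = 2.14898 V.

2.149 V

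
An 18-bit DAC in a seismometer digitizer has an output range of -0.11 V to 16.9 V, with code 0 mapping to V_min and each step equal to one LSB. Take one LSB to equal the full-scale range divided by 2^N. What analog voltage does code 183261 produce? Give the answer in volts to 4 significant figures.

Range = 16.9 − (-0.11) = 17.01 V. LSB = 17.01 V / 2^18.
Output = V_min + (183261/262144) × range = -0.11 + 0.699085 × 17.01 V
      = -0.11 V + 11.8914 V = 11.7814 V.

11.78 V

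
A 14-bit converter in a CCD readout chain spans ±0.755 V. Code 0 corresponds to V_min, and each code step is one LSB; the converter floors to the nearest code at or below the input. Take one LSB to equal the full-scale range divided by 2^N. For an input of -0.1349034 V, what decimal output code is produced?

6728

Range = 0.755 − (-0.755) = 1.51 V. LSB = 1.51 V / 2^14 ≈ 92.16 µV.
(V_in − V_min) × 2^14/range = (-0.1349034 − (-0.755)) × 16384/1.51 = 6728.253.
Floor → code = 6728.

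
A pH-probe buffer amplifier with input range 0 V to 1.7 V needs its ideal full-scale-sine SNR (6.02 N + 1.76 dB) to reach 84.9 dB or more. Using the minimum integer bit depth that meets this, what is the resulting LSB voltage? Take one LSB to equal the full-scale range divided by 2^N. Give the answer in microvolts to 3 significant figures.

Full-scale range = 1.7 V.
N ≥ (84.9 − 1.76)/6.02 = 13.811 → N_min = 14.
LSB = 1.7 V / 2^14 = 104 µV.

104 µV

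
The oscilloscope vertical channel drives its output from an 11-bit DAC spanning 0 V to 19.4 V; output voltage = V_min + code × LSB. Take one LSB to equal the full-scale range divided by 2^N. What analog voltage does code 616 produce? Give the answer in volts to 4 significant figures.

Full-scale range = 19.4 V. LSB = 19.4 V / 2^11.
Output = V_min + (616/2048) × range = 0 + 0.300781 × 19.4 V
      = 0 V + 5.83516 V = 5.83516 V.

5.835 V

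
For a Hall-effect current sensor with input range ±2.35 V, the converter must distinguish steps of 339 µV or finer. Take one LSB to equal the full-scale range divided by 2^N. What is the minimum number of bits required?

14 bits

The full-scale span is 2.35 − (-2.35) = 4.7 V.
Need 2^N ≥ 4.7 V / 339 µV = 13860 → N_min = 14.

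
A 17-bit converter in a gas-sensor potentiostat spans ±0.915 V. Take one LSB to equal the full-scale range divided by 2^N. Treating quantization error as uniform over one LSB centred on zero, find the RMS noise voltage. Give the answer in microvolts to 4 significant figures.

Span: 0.915 V − (-0.915 V) = 1.83 V.
Step size = 1.83/131072 V = 13.9618 µV.
For a uniform distribution on [−LSB/2, +LSB/2], V_rms = LSB/√12 = 13.9618 µV/3.4641 = 4.030 µV.

4.030 µV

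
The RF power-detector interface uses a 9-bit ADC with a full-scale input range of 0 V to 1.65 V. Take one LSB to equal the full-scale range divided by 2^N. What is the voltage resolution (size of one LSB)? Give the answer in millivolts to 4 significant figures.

Span = 1.65 V.
Number of codes = 2^9 = 512.
One LSB is 1.65 V / 512 = 3.223 mV.

3.223 mV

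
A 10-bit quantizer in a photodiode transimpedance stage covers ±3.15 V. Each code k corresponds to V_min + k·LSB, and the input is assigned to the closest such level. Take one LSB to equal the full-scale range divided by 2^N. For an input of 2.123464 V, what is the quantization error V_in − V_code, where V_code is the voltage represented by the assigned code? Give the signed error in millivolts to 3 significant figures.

+0.905 mV

Full-scale range = 3.15 V − (-3.15 V) = 6.3 V. LSB = 6.3 V / 2^10 ≈ 6.152 mV.
(2.123464 − (-3.15)) / LSB = 5.273464 × 1024/6.3 = 857.1472. Nearest integer: k = 857.
V_code = V_min + k × range/2^10 = -3.15 + 857 × 6.3/1024 = 2.122558594 V.
Error = V_in − V_code = 2.123464 − (2.122558594) = +0.905 mV.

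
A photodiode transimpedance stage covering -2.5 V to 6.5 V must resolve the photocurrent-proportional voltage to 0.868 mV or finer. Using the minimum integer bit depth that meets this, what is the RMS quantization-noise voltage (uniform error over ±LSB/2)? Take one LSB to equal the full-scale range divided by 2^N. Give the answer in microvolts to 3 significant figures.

159 µV

Range = 6.5 − (-2.5) = 9 V.
9 V / 0.868 mV = 10370. Since 2^13 = 8192 and 2^14 = 16384, N = 14.
LSB = 9 V ÷ 2^14 = 9/16384 V = 0.54932 mV.
σ_q = LSB/√12 = 0.54932 mV/3.4641 = 159 µV.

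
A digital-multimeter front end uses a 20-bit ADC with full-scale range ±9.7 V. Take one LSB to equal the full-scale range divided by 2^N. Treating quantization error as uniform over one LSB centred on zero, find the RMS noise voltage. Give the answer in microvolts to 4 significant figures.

5.341 µV

Full-scale range = 9.7 V − (-9.7 V) = 19.4 V.
One LSB is 19.4 V / 1048576 = 18.5013 µV.
For a uniform distribution on [−LSB/2, +LSB/2], V_rms = LSB/√12 = 18.5013 µV/3.4641 = 5.341 µV.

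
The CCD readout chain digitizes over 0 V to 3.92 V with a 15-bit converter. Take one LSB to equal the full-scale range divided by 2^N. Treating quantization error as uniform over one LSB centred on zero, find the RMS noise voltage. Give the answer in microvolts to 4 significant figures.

Full-scale range = 3.92 V.
One LSB is 3.92 V / 32768 = 119.629 µV.
V_rms = LSB/√12 = 119.629 µV / √12 = 34.53 µV.

34.53 µV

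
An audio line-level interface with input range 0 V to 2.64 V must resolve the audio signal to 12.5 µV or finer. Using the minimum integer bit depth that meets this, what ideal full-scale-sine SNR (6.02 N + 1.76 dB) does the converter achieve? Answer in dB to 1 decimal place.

Range is 2.64 V.
Required number of levels: 2.64/12.5 µV = 211200; smallest N with 2^N ≥ that is 18.
6.02(18) + 1.76 = 110.12 dB.

110.1 dB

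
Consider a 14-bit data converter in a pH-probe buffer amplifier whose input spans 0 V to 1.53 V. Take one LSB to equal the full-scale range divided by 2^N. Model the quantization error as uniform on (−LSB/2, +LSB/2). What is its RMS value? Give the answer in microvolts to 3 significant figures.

V_FS = 1.53 V.
Step size = 1.53/16384 V = 93.384 µV.
For a uniform distribution on [−LSB/2, +LSB/2], V_rms = LSB/√12 = 93.384 µV/3.4641 = 27.0 µV.

27.0 µV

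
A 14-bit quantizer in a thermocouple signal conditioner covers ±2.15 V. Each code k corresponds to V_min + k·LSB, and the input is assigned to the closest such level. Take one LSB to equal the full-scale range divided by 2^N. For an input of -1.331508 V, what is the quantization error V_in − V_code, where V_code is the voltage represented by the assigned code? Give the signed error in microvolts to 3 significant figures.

Range = 2.15 − (-2.15) = 4.3 V. LSB = 4.3 V / 2^14 ≈ 262.5 µV.
(V_in − V_min)/LSB = (-1.331508 − (-2.15)) × 16384/4.3 = 3118.6449 → nearest code k = 3119.
V_code = V_min + k × range/2^14 = -2.15 + 3119 × 4.3/16384 = -1.3314147949 V.
V_in − V_code = -1.331508 − (-1.3314147949) = −93.2 µV.

−93.2 µV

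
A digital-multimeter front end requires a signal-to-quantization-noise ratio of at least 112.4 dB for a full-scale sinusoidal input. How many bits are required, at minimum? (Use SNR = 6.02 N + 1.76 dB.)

19 bits

N ≥ (112.4 − 1.76)/6.02 = 18.379 → N_min = 19.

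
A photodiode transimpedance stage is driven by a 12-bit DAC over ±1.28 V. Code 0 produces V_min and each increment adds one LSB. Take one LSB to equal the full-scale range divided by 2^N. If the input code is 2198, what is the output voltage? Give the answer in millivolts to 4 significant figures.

Span: 1.28 V − (-1.28 V) = 2.56 V. LSB = 2.56 V / 2^12.
V_out = V_min + code × LSB = -1.28 V + 2198 × 2.56 V / 4096
      = -1.28 + 1.37375 = 0.0937500 V.

93.75 mV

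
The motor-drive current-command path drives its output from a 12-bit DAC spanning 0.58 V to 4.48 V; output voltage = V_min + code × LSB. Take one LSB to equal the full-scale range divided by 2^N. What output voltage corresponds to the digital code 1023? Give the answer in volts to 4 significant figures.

The full-scale span is 4.48 − (0.58) = 3.9 V. LSB = 3.9 V / 2^12.
Output = V_min + (1023/4096) × range = 0.58 + 0.249756 × 3.9 V
      = 0.58 + 0.974048 = 1.55405 V.

1.554 V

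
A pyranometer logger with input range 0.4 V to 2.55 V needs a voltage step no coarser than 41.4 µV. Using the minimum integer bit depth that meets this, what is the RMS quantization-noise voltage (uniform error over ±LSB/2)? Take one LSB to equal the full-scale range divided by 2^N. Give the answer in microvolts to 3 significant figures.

Span: 2.55 V − (0.4 V) = 2.15 V.
Levels needed ≥ 2.15/41.4 µV = 51930. 2^16 = 65536 suffices, so N_min = 16.
LSB = 2.15 V / 2^16 = 32.806 µV.
V_rms = LSB/√12 = 9.47 µV.

9.47 µV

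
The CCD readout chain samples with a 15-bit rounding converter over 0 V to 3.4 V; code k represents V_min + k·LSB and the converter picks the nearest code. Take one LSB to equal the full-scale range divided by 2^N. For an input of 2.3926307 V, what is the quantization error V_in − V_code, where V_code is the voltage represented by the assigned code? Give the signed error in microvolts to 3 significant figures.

Range is 3.4 V. LSB = 3.4 V / 2^15 ≈ 103.8 µV.
Position in LSBs: (2.3926307 − (0)) × 32768/3.4 = 23059.3302; rounding gives k = 23059.
V_code = V_min + k × range/2^15 = 0 + 23059 × 3.4/32768 = 2.3925964355 V.
V_in − V_code = 2.3926307 − (2.3925964355) = +34.3 µV.

+34.3 µV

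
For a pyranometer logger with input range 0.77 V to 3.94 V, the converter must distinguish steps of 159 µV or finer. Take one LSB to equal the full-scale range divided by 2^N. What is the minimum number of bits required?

15 bits

Span: 3.94 V − (0.77 V) = 3.17 V.
Need 2^N ≥ 3.17 V / 159 µV = 19940 → N_min = 15.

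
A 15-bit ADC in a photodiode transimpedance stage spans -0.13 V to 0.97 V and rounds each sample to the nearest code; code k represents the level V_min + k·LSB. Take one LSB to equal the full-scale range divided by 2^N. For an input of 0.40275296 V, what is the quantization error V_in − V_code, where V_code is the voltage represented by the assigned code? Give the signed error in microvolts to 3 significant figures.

+7.60 µV

The full-scale span is 0.97 − (-0.13) = 1.1 V. LSB = 1.1 V / 2^15 ≈ 33.57 µV.
Position in LSBs: (0.40275296 − (-0.13)) × 32768/1.1 = 15870.2264; rounding gives k = 15870.
Reconstructed level: -0.13 + 15870 × 1.1/32768 V = 0.40274536133 V.
Error = V_in − V_code = 0.40275296 − (0.40274536133) = +7.60 µV.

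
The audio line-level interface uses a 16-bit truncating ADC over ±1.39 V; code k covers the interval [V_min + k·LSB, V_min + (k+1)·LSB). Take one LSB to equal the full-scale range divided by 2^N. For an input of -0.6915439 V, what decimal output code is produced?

16465

Range = 1.39 − (-1.39) = 2.78 V. LSB = 2.78 V / 2^16 ≈ 42.42 µV.
(V_in − V_min) × 2^16/range = (-0.6915439 − (-1.39)) × 65536/2.78 = 16465.474.
Floor → code = 16465.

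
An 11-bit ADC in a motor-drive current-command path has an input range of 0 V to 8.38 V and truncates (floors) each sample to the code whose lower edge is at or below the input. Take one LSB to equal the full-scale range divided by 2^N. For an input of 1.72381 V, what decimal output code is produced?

V_FS = 8.38 V. LSB = 8.38 V / 2^11 ≈ 4.092 mV.
code = ⌊(V_in − V_min)/LSB⌋ = ⌊(V_in − V_min) × 2^11 / range⌋
     = ⌊(1.72381 − (0)) × 2048 / 8.38⌋ = ⌊1.72381 × 2048/8.38⌋
     = ⌊421.284⌋ = 421.

421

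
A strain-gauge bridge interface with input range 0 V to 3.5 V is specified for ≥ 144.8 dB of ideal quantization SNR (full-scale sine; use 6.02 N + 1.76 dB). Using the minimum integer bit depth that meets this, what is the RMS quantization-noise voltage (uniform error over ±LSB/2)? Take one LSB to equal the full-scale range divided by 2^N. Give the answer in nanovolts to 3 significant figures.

60.2 nV

V_FS = 3.5 V.
6.02 N + 1.76 ≥ 144.8 gives N ≥ 23.761, so the minimum integer is 24.
LSB = 3.5 V ÷ 2^24 = 3.5/16777216 V = 208.62 nV.
V_rms = LSB/√12 = 60.2 nV.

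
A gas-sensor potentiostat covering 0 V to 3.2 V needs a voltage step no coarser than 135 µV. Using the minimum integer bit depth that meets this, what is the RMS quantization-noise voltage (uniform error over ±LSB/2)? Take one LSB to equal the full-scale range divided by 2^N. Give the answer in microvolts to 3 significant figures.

28.2 µV

Span = 3.2 V.
Required number of levels: 3.2/135 µV = 23704; smallest N with 2^N ≥ that is 15.
LSB = 3.2 V ÷ 2^15 = 3.2/32768 V = 97.656 µV.
σ_q = LSB/√12 = 97.656 µV/3.4641 = 28.2 µV.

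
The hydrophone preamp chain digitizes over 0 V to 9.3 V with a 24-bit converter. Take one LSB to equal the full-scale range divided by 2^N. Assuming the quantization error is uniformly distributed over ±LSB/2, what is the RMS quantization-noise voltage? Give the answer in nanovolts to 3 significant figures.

Full-scale range = 9.3 V.
LSB = 9.3 V ÷ 2^24 = 9.3/16777216 V = 0.55432 µV.
V_rms = LSB/√12 = 0.55432 µV / √12 = 160 nV.

160 nV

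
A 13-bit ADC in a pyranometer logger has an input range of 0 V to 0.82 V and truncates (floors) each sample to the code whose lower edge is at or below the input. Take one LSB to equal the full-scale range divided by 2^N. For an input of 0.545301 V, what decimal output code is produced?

V_FS = 0.82 V. LSB = 0.82 V / 2^13 ≈ 100.1 µV.
(V_in − V_min) × 2^13/range = (0.545301 − (0)) × 8192/0.82 = 5447.690.
Floor → code = 5447.

5447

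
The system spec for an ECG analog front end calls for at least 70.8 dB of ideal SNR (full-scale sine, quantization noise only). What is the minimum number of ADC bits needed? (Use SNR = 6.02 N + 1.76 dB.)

12 bits

Required N = ⌈(70.8 − 1.76)/6.02⌉ = ⌈11.468⌉ = 12.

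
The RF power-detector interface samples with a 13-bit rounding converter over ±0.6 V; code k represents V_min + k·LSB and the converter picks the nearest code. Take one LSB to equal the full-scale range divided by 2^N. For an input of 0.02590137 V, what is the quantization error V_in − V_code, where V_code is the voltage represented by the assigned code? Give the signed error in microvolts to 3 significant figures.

Range = 0.6 − (-0.6) = 1.2 V. LSB = 1.2 V / 2^13 ≈ 146.5 µV.
(0.02590137 − (-0.6)) / LSB = 0.62590137 × 8192/1.2 = 4272.8200. Nearest integer: k = 4273.
Reconstructed level: -0.6 + 4273 × 1.2/8192 V = 0.02592773438 V.
Error = V_in − V_code = 0.02590137 − (0.02592773438) = −26.4 µV.

−26.4 µV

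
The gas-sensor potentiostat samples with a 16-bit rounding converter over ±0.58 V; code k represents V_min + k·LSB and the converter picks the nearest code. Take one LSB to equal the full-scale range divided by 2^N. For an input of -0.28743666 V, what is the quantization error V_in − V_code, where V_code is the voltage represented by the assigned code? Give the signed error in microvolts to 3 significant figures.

−3.19 µV

Full-scale range = 0.58 V − (-0.58 V) = 1.16 V. LSB = 1.16 V / 2^16 ≈ 17.70 µV.
Position in LSBs: (-0.28743666 − (-0.58)) × 65536/1.16 = 16528.8199; rounding gives k = 16529.
V_code = V_min + k × range/2^16 = -0.58 + 16529 × 1.16/65536 = -0.28743347168 V.
e = -0.28743666 − (-0.28743347168) = −3.19 µV.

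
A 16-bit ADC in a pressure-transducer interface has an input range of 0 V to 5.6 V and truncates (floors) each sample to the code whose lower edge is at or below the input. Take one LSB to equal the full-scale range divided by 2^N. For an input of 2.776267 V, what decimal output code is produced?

Full-scale range = 5.6 V. LSB = 5.6 V / 2^16 ≈ 85.45 µV.
code = ⌊(V_in − V_min)/LSB⌋ = ⌊(V_in − V_min) × 2^16 / range⌋
     = ⌊(2.776267 − (0)) × 65536 / 5.6⌋ = ⌊2.776267 × 65536/5.6⌋
     = ⌊32490.256⌋ = 32490.

32490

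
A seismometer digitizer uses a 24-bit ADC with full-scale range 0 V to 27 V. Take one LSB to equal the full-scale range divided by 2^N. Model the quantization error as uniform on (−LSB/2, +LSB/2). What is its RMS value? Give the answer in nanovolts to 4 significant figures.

V_FS = 27 V.
LSB = 27 V ÷ 2^24 = 27/16777216 V = 1.60933 µV.
V_rms = LSB/√12 = 1.60933 µV / √12 = 464.6 nV.

464.6 nV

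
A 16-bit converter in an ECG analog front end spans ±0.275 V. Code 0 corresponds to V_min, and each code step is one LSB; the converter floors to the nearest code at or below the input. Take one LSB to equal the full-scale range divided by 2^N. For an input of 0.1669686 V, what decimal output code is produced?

52663

Full-scale range = 0.275 V − (-0.275 V) = 0.55 V. LSB = 0.55 V / 2^16 ≈ 8.392 µV.
(V_in − V_min) × 2^16/range = (0.1669686 − (-0.275)) × 65536/0.55 = 52663.371.
Floor → code = 52663.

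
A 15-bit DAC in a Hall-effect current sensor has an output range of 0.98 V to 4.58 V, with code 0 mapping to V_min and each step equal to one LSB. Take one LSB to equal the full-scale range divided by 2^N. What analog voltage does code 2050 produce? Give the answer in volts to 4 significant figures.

Full-scale range = 4.58 V − (0.98 V) = 3.6 V. LSB = 3.6 V / 2^15.
V_out = V_min + code × LSB = 0.98 V + 2050 × 3.6 V / 32768
      = 0.98 V + 0.225220 V = 1.20522 V.

1.205 V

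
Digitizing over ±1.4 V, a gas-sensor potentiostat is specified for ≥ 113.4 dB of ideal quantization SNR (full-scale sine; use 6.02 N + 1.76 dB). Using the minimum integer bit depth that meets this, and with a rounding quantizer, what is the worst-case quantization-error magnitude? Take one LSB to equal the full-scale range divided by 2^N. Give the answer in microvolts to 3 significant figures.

Full-scale range = 1.4 V − (-1.4 V) = 2.8 V.
Solving 6.02 N ≥ 113.4 − 1.76: N ≥ 18.545. Round up → N = 19.
LSB = 2.8 V ÷ 2^19 = 2.8/524288 V = 5.3406 µV.
|e|_max = LSB/2 = 2.67 µV.

2.67 µV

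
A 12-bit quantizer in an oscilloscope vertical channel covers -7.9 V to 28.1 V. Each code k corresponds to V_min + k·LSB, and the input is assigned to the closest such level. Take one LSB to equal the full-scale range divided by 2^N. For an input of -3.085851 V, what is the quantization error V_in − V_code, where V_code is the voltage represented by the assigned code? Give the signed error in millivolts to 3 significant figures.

Span: 28.1 V − (-7.9 V) = 36 V. LSB = 36 V / 2^12 ≈ 8.789 mV.
(-3.085851 − (-7.9)) / LSB = 4.814149 × 4096/36 = 547.7432. Nearest integer: k = 548.
V_code = V_min + k × range/2^12 = -7.9 + 548 × 36/4096 = -3.083593750 V.
V_in − V_code = -3.085851 − (-3.083593750) = −2.26 mV.

−2.26 mV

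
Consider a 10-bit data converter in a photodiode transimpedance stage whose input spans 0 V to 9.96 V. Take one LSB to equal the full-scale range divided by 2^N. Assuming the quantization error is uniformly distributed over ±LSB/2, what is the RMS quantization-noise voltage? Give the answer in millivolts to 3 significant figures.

Full-scale range = 9.96 V.
LSB = 9.96 V / 2^10 = 9.7266 mV.
σ_q = LSB/√12 = 9.7266 mV/3.4641 = 2.81 mV.

2.81 mV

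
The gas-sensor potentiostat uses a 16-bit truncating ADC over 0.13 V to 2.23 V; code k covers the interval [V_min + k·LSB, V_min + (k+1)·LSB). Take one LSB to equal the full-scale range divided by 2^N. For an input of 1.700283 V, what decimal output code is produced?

Span: 2.23 V − (0.13 V) = 2.1 V. LSB = 2.1 V / 2^16 ≈ 32.04 µV.
(V_in − V_min) × 2^16/range = (1.700283 − (0.13)) × 65536/2.1 = 49004.794.
Floor → code = 49004.

49004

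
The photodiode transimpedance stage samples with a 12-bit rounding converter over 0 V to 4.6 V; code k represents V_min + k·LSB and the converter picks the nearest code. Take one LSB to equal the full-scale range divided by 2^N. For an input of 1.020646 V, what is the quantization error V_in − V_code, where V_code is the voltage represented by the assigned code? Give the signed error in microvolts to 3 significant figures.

−204 µV

V_FS = 4.6 V. LSB = 4.6 V / 2^12 ≈ 1.123 mV.
(V_in − V_min)/LSB = (1.020646 − (0)) × 4096/4.6 = 908.8187 → nearest code k = 909.
V_code = 0 + (909/4096) × 4.6 = 1.020849609 V.
e = 1.020646 − (1.020849609) = −204 µV.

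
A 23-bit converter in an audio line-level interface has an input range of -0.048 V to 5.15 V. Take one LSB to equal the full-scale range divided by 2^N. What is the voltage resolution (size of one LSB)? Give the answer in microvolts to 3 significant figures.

Range = 5.15 − (-0.048) = 5.198 V.
2^23 = 8388608 levels.
Step size = 5.198/8388608 V = 0.620 µV.

0.620 µV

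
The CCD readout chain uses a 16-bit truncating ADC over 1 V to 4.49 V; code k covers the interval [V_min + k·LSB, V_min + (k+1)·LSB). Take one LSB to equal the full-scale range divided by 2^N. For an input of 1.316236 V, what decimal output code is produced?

Full-scale range = 4.49 V − (1 V) = 3.49 V. LSB = 3.49 V / 2^16 ≈ 53.25 µV.
(V_in − V_min) × 2^16/range = (1.316236 − (1)) × 65536/3.49 = 5938.350.
Floor → code = 5938.

5938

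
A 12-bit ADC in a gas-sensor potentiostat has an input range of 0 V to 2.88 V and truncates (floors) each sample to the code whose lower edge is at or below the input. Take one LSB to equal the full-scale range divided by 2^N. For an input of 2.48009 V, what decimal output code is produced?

Span = 2.88 V. LSB = 2.88 V / 2^12 ≈ 0.7031 mV.
V_in − V_min = 2.48009 − (0) = 2.48009 V.
Divide by LSB: 2.48009 × 4096/2.88 = 3527.2391.
Truncating gives code 3527.

3527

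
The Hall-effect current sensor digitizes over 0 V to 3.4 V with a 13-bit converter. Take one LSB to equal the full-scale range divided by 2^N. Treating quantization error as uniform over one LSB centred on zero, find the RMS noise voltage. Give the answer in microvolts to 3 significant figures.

Range is 3.4 V.
One LSB is 3.4 V / 8192 = 415.04 µV.
For a uniform distribution on [−LSB/2, +LSB/2], V_rms = LSB/√12 = 415.04 µV/3.4641 = 120 µV.

120 µV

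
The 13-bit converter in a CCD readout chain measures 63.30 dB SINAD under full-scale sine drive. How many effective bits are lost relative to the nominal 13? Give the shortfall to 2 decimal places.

2.78 bits

N_eff = (63.30 − 1.76)/6.02 = 10.2226 bits.
Lost resolution: 13 − 10.2226 = 2.7774 bits.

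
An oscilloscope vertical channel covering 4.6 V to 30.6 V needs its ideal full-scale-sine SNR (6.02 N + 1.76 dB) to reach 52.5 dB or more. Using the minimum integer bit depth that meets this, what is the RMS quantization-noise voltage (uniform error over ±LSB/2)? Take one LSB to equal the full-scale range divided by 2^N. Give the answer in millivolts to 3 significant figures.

The full-scale span is 30.6 − (4.6) = 26 V.
6.02 N + 1.76 ≥ 52.5 gives N ≥ 8.429, so the minimum integer is 9.
LSB = 26 V ÷ 2^9 = 26/512 V = 50.781 mV.
RMS noise = LSB/√12 = 14.7 mV.

14.7 mV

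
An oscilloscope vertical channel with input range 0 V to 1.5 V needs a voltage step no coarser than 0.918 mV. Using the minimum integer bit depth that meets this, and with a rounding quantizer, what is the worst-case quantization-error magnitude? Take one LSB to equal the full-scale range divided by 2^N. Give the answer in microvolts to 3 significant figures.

366 µV

Full-scale range = 1.5 V.
Need 2^N ≥ 1.5 V / 0.918 mV = 1634 → N_min = 11.
LSB = 1.5 V ÷ 2^11 = 1.5/2048 V = 0.73242 mV.
Half an LSB is 366 µV.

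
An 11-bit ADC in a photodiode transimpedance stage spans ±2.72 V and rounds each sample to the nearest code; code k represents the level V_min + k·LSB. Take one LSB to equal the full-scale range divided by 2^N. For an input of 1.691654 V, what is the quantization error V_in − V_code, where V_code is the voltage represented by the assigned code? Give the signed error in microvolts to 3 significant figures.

−377 µV

The full-scale span is 2.72 − (-2.72) = 5.44 V. LSB = 5.44 V / 2^11 ≈ 2.656 mV.
(1.691654 − (-2.72)) / LSB = 4.411654 × 2048/5.44 = 1660.8580. Nearest integer: k = 1661.
V_code = V_min + k × range/2^11 = -2.72 + 1661 × 5.44/2048 = 1.692031250 V.
e = 1.691654 − (1.692031250) = −377 µV.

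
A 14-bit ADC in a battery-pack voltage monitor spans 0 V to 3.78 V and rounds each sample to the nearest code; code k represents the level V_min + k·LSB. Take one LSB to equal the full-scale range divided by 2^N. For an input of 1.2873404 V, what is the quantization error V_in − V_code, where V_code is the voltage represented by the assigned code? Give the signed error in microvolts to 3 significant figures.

−37.5 µV

V_FS = 3.78 V. LSB = 3.78 V / 2^14 ≈ 230.7 µV.
(V_in − V_min)/LSB = (1.2873404 − (0)) × 16384/3.78 = 5579.8373 → nearest code k = 5580.
V_code = V_min + k × range/2^14 = 0 + 5580 × 3.78/16384 = 1.2873779297 V.
V_in − V_code = 1.2873404 − (1.2873779297) = −37.5 µV.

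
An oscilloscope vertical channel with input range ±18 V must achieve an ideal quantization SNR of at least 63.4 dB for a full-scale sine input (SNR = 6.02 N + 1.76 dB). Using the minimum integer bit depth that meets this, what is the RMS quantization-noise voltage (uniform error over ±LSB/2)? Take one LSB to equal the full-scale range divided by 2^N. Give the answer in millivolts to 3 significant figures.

Full-scale range = 18 V − (-18 V) = 36 V.
N ≥ (63.4 − 1.76)/6.02 = 10.239 → N_min = 11.
Step size = 36/2048 V = 17.578 mV.
V_rms = LSB/√12 = 5.07 mV.

5.07 mV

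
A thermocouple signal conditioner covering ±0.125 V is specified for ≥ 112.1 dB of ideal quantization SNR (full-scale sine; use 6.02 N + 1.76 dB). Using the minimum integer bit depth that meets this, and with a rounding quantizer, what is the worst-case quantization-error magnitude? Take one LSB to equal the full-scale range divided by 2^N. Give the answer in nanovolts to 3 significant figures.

The full-scale span is 0.125 − (-0.125) = 0.25 V.
Required N = ⌈(112.1 − 1.76)/6.02⌉ = ⌈18.329⌉ = 19.
Step size = 0.25/524288 V = 476.84 nV.
Max error for round-to-nearest is LSB/2 = 238 nV.

238 nV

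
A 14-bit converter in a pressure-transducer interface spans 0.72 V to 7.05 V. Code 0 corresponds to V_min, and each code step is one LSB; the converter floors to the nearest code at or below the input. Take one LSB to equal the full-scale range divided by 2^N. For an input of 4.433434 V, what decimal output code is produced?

Range = 7.05 − (0.72) = 6.33 V. LSB = 6.33 V / 2^14 ≈ 386.4 µV.
(V_in − V_min) × 2^14/range = (4.433434 − (0.72)) × 16384/6.33 = 9611.517.
Floor → code = 9611.

9611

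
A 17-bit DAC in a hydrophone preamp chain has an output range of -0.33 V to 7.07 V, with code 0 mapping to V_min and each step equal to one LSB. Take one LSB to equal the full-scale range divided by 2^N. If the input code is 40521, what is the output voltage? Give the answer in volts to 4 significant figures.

Span: 7.07 V − (-0.33 V) = 7.4 V. LSB = 7.4 V / 2^17.
V_out = -0.33 + 40521 × (7.4/131072) V
      = -0.33 V + 2.28772 V = 1.95772 V.

1.958 V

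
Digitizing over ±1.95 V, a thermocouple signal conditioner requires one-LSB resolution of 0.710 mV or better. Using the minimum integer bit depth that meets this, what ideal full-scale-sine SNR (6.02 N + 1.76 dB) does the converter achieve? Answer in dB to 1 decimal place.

Range = 1.95 − (-1.95) = 3.9 V.
Levels needed ≥ 3.9/0.710 mV = 5493. 2^13 = 8192 suffices, so N_min = 13.
SNR = 6.02 × 13 + 1.76 = 80.02 dB.

80.0 dB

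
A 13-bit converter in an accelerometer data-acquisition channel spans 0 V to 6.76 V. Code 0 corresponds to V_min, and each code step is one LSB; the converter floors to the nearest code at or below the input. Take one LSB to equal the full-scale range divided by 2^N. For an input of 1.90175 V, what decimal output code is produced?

Full-scale range = 6.76 V. LSB = 6.76 V / 2^13 ≈ 0.8252 mV.
(V_in − V_min) × 2^13/range = (1.90175 − (0)) × 8192/6.76 = 2304.606.
Floor → code = 2304.

2304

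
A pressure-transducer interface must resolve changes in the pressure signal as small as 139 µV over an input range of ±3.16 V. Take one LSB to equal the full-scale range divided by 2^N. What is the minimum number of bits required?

16 bits

Span: 3.16 V − (-3.16 V) = 6.32 V.
Need 2^N ≥ 6.32 V / 139 µV = 45470 → N_min = 16.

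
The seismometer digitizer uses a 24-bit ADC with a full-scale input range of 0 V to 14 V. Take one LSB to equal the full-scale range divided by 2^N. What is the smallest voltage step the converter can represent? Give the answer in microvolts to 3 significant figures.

Range is 14 V.
Number of codes = 2^24 = 16777216.
LSB = 14 V ÷ 2^24 = 14/16777216 V = 0.834 µV.

0.834 µV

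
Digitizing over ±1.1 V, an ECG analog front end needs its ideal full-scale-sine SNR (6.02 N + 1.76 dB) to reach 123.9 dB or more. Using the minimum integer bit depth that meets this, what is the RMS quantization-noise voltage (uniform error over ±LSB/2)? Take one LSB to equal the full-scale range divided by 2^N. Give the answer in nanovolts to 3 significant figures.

Range = 1.1 − (-1.1) = 2.2 V.
Solving 6.02 N ≥ 123.9 − 1.76: N ≥ 20.289. Round up → N = 21.
LSB = 2.2 V ÷ 2^21 = 2.2/2097152 V = 1.0490 µV.
RMS noise = LSB/√12 = 303 nV.

303 nV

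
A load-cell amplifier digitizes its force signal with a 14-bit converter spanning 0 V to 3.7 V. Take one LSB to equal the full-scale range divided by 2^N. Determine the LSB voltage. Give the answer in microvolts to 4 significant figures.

Range is 3.7 V.
There are 2^14 = 16384 steps.
Step size = 3.7/16384 V = 225.8 µV.

225.8 µV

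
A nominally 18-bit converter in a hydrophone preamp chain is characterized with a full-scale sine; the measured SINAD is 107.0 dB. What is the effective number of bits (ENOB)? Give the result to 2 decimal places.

17.48 bits

ENOB = (SINAD − 1.76) / 6.02 = (107.0 − 1.76) / 6.02 = 105.24 / 6.02 = 17.4817.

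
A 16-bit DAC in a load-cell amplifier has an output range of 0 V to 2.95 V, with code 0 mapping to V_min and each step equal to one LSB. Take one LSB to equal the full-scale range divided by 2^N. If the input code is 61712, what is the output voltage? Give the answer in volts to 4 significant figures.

2.778 V

Range is 2.95 V. LSB = 2.95 V / 2^16.
Output = V_min + (61712/65536) × range = 0 + 0.941650 × 2.95 V
      = 0 + 2.77787 = 2.77787 V.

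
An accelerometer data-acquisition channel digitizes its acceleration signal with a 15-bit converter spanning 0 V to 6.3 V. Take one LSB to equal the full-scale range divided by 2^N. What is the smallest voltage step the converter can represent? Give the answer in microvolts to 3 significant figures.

Range is 6.3 V.
There are 2^15 = 32768 steps.
One LSB is 6.3 V / 32768 = 192 µV.

192 µV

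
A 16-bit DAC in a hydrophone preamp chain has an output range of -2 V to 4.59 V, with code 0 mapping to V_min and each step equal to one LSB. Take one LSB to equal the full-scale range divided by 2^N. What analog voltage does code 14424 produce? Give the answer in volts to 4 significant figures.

The full-scale span is 4.59 − (-2) = 6.59 V. LSB = 6.59 V / 2^16.
V_out = V_min + code × LSB = -2 V + 14424 × 6.59 V / 65536
      = -2 V + 1.45041 V = -0.549589 V.

-0.5496 V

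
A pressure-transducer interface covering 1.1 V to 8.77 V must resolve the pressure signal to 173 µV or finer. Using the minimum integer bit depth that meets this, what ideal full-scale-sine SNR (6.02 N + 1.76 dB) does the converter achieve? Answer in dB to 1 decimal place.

98.1 dB

Range = 8.77 − (1.1) = 7.67 V.
Required number of levels: 7.67/173 µV = 44335; smallest N with 2^N ≥ that is 16.
Ideal SNR at N = 16: 6.02·16 + 1.76 = 98.1 dB.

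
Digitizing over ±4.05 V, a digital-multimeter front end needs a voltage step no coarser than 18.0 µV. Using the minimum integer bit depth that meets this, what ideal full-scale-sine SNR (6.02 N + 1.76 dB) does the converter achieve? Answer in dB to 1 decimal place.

The full-scale span is 4.05 − (-4.05) = 8.1 V.
Levels needed ≥ 8.1/18.0 µV = 450000. 2^19 = 524288 suffices, so N_min = 19.
6.02(19) + 1.76 = 116.14 dB.

116.1 dB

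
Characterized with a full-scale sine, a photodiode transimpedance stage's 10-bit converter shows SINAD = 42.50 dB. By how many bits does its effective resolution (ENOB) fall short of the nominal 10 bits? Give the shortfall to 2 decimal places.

ENOB = (SINAD − 1.76)/6.02 = (42.50 − 1.76)/6.02 = 6.7674 bits.
Shortfall = 10 − 6.7674 = 3.2326 bits.

3.23 bits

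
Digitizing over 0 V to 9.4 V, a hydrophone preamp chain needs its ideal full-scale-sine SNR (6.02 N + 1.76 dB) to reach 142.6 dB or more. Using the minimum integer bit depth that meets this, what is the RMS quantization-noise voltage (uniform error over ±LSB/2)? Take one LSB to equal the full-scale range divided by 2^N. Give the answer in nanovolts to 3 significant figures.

Full-scale range = 9.4 V.
Required N = ⌈(142.6 − 1.76)/6.02⌉ = ⌈23.395⌉ = 24.
LSB = 9.4 V / 2^24 = 0.56028 µV.
V_rms = LSB/√12 = 162 nV.

162 nV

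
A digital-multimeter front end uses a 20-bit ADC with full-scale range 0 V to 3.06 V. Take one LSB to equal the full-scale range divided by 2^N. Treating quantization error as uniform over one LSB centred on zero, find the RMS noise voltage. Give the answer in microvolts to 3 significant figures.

0.842 µV

Span = 3.06 V.
LSB = 3.06 V ÷ 2^20 = 3.06/1048576 V = 2.9182 µV.
V_rms = LSB/√12 = 2.9182 µV / √12 = 0.842 µV.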